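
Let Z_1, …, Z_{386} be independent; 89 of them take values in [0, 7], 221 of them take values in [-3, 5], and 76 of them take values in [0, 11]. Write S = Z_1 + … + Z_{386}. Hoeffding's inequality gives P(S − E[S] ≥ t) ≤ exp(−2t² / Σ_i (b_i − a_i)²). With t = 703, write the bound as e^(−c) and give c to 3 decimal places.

Σ(b_i − a_i)² = 89·7² + 221·8² + 76·11² = 27701.
c = 2t² / 27701 = 2·703² / 27701 = 35.6817.

35.682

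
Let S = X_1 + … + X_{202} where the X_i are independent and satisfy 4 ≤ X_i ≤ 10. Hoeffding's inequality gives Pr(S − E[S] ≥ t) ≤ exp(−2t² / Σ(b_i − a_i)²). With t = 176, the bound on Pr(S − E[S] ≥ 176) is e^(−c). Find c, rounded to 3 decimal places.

8.519

Σ(b_i − a_i)² = 202·(6)² = 7272.
c = 2t²/7272 = 2·176²/7272 = 8.5193.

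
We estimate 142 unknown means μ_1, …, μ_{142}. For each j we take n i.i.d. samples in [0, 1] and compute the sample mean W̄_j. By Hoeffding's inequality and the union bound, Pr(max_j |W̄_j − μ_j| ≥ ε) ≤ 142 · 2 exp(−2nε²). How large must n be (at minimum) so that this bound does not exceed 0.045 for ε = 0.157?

Need 2·142·exp(−2nε²) ≤ 0.045, i.e. exp(−2nε²) ≤ 0.045/284.
So 2nε² ≥ ln(284/0.045) = 8.750067.
Hence n ≥ 8.750067/(2·0.157²) = 177.493.
The smallest integer n is 178.

178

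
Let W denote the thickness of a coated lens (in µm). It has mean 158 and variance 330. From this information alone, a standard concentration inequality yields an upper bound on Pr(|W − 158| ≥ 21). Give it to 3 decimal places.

Mean and variance are known, so Chebyshev's inequality applies.
Chebyshev: Pr(|W − μ| ≥ t) ≤ Var(W)/t².
Bound = 330 / 441 = 0.7483.

0.748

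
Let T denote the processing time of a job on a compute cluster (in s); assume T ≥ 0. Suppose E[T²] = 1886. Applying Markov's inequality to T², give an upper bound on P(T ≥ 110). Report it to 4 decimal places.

0.1559

Since T ≥ 0, the event {T ≥ 110} is the same as {T² ≥ 12100}.
Markov's inequality applied to T² gives P(T² ≥ 12100) ≤ E[T²]/12100 = 1886/12100 = 0.1559.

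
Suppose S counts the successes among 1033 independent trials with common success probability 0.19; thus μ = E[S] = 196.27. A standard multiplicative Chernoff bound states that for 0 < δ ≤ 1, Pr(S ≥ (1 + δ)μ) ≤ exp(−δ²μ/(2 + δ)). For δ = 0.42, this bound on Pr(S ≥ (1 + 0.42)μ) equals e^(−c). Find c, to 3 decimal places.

14.307

c = δ²μ/(2 + δ) = 0.42²·196.27/(2 + 0.42) = 14.3066.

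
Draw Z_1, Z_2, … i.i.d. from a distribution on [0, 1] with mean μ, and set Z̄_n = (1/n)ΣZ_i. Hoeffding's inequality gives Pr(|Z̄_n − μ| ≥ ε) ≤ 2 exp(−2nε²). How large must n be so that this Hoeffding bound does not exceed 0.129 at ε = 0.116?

Require 2·exp(−2nε²) ≤ 0.129, i.e. 2nε² ≥ ln(2/0.129) = 2.741090.
So n ≥ 2.741090 / (2·0.116²) = 101.854.
The smallest integer n is 102.

102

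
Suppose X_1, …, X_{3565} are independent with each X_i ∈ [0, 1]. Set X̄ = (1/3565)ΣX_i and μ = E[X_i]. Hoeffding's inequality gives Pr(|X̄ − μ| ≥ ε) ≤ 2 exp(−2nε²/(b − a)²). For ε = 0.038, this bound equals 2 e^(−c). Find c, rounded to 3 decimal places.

c = 2nε²/(b − a)² = 2·3565·0.038² / 1² = 10.2957.

10.296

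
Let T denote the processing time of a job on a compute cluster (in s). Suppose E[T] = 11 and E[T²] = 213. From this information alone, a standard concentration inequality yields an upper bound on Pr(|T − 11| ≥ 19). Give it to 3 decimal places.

0.255

The first two moments determine the variance, so Chebyshev's inequality is the sharpest standard bound available.
Var(T) = E[T²] − (E[T])² = 213 − 121 = 92.
Chebyshev's inequality: Pr(|T − μ| ≥ t) ≤ Var(T)/t² = 92/361 = 0.2548.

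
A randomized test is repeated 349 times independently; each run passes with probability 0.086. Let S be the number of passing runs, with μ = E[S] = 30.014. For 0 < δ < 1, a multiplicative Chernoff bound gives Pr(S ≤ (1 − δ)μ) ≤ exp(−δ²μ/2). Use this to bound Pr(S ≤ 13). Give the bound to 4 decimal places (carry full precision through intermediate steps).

0.0080

Write 13 = (1 − δ)μ, so δ = 1 − 13/30.014 = 0.5668688…
Then the exponent is δ²μ/2 = (μ − 13)²/(2μ) = 4.822353.
Bound = exp(−4.822353) = 0.00805.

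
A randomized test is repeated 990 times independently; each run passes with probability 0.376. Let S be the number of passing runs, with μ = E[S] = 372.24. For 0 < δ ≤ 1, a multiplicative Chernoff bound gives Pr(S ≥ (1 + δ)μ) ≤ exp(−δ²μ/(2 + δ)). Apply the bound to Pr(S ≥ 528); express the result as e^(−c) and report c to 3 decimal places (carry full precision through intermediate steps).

Write 528 = (1 + δ)μ, so δ = 528/372.24 − 1 = 0.4184397…
Then the exponent is δ²μ/(2 + δ) = (528 − μ)² / (μ·(2 + δ)) = 26.949677.

26.950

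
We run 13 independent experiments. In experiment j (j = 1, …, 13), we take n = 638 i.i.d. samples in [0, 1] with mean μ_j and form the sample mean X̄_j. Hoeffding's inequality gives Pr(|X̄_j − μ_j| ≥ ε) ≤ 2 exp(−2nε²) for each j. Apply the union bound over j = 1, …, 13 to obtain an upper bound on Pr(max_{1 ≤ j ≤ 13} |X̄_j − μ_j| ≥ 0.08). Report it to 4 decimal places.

0.0074

Per-experiment Hoeffding bound: 2·exp(−2·638·0.08²) = 2·exp(−8.16640) = 0.00056808.
Union bound over 13 events: 13·0.00056808 = 0.00739.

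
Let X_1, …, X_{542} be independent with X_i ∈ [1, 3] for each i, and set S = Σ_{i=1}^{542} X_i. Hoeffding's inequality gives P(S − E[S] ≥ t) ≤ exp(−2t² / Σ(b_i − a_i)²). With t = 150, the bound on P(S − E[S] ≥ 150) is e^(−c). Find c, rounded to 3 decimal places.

20.756

Σ(b_i − a_i)² = 542·(2)² = 2168.
c = 2t²/2168 = 2·150²/2168 = 20.7565.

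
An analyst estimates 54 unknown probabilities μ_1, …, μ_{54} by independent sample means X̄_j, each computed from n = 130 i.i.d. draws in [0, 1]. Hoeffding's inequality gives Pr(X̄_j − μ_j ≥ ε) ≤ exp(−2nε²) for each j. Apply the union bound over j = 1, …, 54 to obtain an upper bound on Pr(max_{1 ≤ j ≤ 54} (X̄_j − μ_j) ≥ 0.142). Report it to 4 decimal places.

Per-experiment Hoeffding bound: exp(−2·130·0.142²) = exp(−5.24264) = 0.0052863.
Union bound over 54 events: 54·0.0052863 = 0.28546.

0.2855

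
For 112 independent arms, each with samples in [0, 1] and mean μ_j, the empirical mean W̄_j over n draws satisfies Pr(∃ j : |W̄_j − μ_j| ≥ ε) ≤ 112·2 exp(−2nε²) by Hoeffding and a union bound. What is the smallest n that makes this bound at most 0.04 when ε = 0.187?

124

Need 2·112·exp(−2nε²) ≤ 0.04, i.e. exp(−2nε²) ≤ 0.04/224.
So 2nε² ≥ ln(224/0.04) = 8.630522.
Hence n ≥ 8.630522/(2·0.187²) = 123.402.
The smallest integer n is 124.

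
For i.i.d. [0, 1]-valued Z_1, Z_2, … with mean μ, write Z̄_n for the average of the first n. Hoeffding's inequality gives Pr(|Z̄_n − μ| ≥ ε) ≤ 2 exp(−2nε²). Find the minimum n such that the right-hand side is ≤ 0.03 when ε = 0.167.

76

Require 2·exp(−2nε²) ≤ 0.03, i.e. 2nε² ≥ ln(2/0.03) = 4.199705.
So n ≥ 4.199705 / (2·0.167²) = 75.293.
The smallest integer n is 76.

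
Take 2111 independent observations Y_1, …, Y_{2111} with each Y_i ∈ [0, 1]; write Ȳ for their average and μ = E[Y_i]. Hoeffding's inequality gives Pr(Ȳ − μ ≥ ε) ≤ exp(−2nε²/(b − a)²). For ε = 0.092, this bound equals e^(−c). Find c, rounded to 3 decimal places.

35.735

c = 2nε²/(b − a)² = 2·2111·0.092² / 1² = 35.7350.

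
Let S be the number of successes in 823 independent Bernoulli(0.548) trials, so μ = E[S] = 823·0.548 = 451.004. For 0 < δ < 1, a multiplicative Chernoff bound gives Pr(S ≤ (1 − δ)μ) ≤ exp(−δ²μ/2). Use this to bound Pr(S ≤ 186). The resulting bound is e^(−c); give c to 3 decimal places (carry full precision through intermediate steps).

77.856

Write 186 = (1 − δ)μ, so δ = 1 − 186/451.004 = 0.5875868…
Then the exponent is δ²μ/2 = (μ − 186)²/(2μ) = 77.856427.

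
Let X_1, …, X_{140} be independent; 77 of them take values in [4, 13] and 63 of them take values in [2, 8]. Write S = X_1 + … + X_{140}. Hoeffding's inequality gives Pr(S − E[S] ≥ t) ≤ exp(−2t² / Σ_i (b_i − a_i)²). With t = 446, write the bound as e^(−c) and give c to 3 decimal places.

46.776

Σ(b_i − a_i)² = 77·9² + 63·6² = 8505.
c = 2t² / 8505 = 2·446² / 8505 = 46.7762.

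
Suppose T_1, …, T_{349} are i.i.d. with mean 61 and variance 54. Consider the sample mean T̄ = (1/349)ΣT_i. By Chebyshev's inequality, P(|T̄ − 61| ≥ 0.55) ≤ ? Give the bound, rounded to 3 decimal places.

Var(T̄) = Var(T_i)/n = 54/349 = 0.15473.
Chebyshev: P(|T̄ − 61| ≥ 0.55) ≤ Var(T̄)/(0.55)² = 54/(349·0.55²) = 0.5115.

0.511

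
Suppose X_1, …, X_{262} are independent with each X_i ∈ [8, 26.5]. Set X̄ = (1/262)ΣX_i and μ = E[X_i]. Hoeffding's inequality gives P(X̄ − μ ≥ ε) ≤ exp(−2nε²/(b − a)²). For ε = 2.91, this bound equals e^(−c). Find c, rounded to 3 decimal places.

12.965

c = 2nε²/(b − a)² = 2·262·2.91² / 18.5² = 12.9650.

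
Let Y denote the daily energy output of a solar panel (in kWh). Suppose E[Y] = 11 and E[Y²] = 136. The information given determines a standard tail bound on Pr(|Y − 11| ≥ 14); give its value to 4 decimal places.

The first two moments determine the variance, so Chebyshev's inequality is the sharpest standard bound available.
Var(Y) = E[Y²] − (E[Y])² = 136 − 121 = 15.
Chebyshev's inequality: Pr(|Y − μ| ≥ t) ≤ Var(Y)/t² = 15/196 = 0.0765.

0.0765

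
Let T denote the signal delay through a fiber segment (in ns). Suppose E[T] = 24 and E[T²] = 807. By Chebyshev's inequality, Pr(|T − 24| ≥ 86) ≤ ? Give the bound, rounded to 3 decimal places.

0.031

Var(T) = E[T²] − (E[T])² = 807 − 576 = 231.
Chebyshev's inequality: Pr(|T − μ| ≥ t) ≤ Var(T)/t² = 231/7396 = 0.0312.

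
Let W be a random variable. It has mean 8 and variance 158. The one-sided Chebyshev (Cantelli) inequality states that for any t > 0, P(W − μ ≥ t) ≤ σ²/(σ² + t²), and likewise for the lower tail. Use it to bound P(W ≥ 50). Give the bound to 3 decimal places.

Here σ² = 158 and t = 42, so σ² + t² = 1922.
Cantelli's bound: 158/1922 = 0.0822.

0.082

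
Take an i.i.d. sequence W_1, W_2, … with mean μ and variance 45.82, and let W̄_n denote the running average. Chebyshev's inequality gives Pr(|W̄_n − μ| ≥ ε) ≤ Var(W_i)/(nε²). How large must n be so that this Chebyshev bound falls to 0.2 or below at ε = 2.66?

Require 45.82/(n·2.66²) ≤ 0.2, i.e. n ≥ 45.82/(0.2·2.66²) = 32.379.
The smallest integer n is 33.

33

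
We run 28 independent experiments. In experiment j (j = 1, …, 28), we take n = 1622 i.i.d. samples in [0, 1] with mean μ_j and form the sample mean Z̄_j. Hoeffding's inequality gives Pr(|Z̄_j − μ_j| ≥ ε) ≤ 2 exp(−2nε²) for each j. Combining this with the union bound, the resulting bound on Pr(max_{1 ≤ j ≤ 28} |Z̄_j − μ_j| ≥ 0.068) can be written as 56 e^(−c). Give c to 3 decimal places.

Union bound over the 28 events: Pr(max_{1 ≤ j ≤ 28} |Z̄_j − μ_j| ≥ 0.068) ≤ 28·2·exp(−2nε²) = 56 exp(−2·1622·0.068²).
So c = 2·1622·0.068² = 15.0003.

15.000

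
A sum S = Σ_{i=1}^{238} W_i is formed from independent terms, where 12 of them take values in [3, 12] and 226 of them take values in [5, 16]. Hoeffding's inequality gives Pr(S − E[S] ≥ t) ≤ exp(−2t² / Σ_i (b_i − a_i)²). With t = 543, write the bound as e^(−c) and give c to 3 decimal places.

20.824

Σ(b_i − a_i)² = 12·9² + 226·11² = 28318.
c = 2t² / 28318 = 2·543² / 28318 = 20.8241.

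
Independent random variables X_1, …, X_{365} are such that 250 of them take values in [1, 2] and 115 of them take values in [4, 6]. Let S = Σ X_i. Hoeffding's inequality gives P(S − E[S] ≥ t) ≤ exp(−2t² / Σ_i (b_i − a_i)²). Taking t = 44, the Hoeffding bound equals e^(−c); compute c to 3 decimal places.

5.454

Σ(b_i − a_i)² = 250·1² + 115·2² = 710.
c = 2t² / 710 = 2·44² / 710 = 5.4535.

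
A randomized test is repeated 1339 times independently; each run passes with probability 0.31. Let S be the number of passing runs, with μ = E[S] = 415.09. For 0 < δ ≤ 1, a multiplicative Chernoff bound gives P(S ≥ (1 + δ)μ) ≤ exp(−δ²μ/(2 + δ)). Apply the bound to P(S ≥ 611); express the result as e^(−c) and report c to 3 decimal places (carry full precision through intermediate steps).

37.405

Write 611 = (1 + δ)μ, so δ = 611/415.09 − 1 = 0.4719699…
Then the exponent is δ²μ/(2 + δ) = (611 − μ)² / (μ·(2 + δ)) = 37.404836.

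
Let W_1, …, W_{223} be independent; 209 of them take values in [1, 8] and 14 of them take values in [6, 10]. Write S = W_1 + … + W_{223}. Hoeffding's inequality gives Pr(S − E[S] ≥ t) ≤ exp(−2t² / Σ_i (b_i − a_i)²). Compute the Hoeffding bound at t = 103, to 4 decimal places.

0.1317

Σ(b_i − a_i)² = 209·7² + 14·4² = 10465.
Exponent = 2·103² / 10465 = 2.02752.
Bound = exp(−2.02752) = 0.13166.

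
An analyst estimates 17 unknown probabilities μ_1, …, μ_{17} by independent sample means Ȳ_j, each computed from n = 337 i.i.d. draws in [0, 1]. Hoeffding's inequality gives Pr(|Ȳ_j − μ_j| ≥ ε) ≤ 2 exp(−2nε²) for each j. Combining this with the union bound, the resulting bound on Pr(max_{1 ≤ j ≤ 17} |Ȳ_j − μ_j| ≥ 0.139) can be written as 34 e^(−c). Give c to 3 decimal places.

13.022

Union bound over the 17 events: Pr(max_{1 ≤ j ≤ 17} |Ȳ_j − μ_j| ≥ 0.139) ≤ 17·2·exp(−2nε²) = 34 exp(−2·337·0.139²).
So c = 2·337·0.139² = 13.0224.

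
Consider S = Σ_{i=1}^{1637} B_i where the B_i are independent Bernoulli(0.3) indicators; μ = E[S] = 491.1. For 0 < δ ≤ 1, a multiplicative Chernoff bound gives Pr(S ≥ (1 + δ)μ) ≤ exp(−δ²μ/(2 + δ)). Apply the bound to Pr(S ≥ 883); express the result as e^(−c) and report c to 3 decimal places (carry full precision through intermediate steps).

111.772

Write 883 = (1 + δ)μ, so δ = 883/491.1 − 1 = 0.7980045…
Then the exponent is δ²μ/(2 + δ) = (883 − μ)² / (μ·(2 + δ)) = 111.771785.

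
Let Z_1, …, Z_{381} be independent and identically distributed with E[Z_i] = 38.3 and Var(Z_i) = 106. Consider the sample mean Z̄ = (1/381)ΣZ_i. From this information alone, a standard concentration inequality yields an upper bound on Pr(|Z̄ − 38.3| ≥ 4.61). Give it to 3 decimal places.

0.013

With mean and variance of each term known, Chebyshev's inequality bounds the deviation of the sum (or sample mean).
Var(Z̄) = Var(Z_i)/n = 106/381 = 0.27822.
Chebyshev: Pr(|Z̄ − 38.3| ≥ 4.61) ≤ Var(Z̄)/(4.61)² = 106/(381·4.61²) = 0.0131.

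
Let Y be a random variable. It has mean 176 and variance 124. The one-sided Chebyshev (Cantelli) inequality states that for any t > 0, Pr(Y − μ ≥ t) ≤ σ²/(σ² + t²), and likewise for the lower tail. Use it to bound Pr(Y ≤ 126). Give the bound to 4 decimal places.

Here σ² = 124 and t = 50, so σ² + t² = 2624.
Cantelli's bound: 124/2624 = 0.0473.

0.0473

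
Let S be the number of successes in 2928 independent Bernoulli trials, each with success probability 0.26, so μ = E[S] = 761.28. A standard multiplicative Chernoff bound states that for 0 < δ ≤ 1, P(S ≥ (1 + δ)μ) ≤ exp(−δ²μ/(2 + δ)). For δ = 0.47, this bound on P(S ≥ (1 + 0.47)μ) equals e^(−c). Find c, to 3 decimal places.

68.084

c = δ²μ/(2 + δ) = 0.47²·761.28/(2 + 0.47) = 68.0837.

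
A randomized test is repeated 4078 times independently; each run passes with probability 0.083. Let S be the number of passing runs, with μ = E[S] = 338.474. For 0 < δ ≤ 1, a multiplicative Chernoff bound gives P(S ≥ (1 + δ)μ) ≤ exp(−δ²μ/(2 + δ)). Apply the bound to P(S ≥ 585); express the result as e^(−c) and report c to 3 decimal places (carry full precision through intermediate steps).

Write 585 = (1 + δ)μ, so δ = 585/338.474 − 1 = 0.7283455…
Then the exponent is δ²μ/(2 + δ) = (585 − μ)² / (μ·(2 + δ)) = 65.811348.

65.811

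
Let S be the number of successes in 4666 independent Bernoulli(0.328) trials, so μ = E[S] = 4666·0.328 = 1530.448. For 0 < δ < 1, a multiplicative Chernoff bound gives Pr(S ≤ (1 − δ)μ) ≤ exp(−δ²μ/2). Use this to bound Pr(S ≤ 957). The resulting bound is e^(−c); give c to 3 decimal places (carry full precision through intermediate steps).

107.433

Write 957 = (1 − δ)μ, so δ = 1 − 957/1530.448 = 0.3746929…
Then the exponent is δ²μ/2 = (μ − 957)²/(2μ) = 107.433447.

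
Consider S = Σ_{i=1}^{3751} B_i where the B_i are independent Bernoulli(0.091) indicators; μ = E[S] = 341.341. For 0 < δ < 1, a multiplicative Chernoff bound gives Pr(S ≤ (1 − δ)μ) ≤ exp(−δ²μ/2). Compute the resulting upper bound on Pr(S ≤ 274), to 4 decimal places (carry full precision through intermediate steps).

0.0013

Write 274 = (1 − δ)μ, so δ = 1 − 274/341.341 = 0.1972837…
Then the exponent is δ²μ/2 = (μ − 274)²/(2μ) = 6.642639.
Bound = exp(−6.642639) = 0.00130.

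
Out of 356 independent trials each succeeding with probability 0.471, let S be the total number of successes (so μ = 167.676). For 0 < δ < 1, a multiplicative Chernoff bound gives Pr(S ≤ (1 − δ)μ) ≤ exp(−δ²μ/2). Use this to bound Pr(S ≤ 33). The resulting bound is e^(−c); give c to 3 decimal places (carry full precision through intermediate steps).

54.085

Write 33 = (1 − δ)μ, so δ = 1 − 33/167.676 = 0.8031919…
Then the exponent is δ²μ/2 = (μ − 33)²/(2μ) = 54.085334.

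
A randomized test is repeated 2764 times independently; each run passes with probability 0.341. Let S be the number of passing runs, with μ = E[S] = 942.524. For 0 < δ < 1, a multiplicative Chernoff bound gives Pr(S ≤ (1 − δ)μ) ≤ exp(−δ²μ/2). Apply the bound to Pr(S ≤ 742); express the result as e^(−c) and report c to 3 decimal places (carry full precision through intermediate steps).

21.331

Write 742 = (1 − δ)μ, so δ = 1 − 742/942.524 = 0.2127521…
Then the exponent is δ²μ/2 = (μ − 742)²/(2μ) = 21.330955.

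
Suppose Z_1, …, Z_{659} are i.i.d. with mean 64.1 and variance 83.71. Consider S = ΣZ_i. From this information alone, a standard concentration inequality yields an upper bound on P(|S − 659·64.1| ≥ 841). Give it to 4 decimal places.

With mean and variance of each term known, Chebyshev's inequality bounds the deviation of the sum (or sample mean).
Var(S) = n·Var(Z_i) = 659·83.71 = 55164.89.
Chebyshev: P(|S − 659·64.1| ≥ 841) ≤ Var(S)/841² = 55164.89/707281 = 0.0780.

0.0780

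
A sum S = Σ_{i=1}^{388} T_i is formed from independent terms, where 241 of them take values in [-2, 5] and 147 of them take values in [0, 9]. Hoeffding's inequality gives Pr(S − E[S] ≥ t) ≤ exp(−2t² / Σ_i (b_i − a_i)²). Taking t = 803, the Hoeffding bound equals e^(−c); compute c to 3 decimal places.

54.378

Σ(b_i − a_i)² = 241·7² + 147·9² = 23716.
c = 2t² / 23716 = 2·803² / 23716 = 54.3776.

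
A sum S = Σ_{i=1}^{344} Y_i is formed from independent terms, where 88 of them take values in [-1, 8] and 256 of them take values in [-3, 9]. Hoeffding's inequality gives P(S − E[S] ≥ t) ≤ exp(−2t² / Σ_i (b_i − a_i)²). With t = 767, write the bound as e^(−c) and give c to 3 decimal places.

Σ(b_i − a_i)² = 88·9² + 256·12² = 43992.
c = 2t² / 43992 = 2·767² / 43992 = 26.7453.

26.745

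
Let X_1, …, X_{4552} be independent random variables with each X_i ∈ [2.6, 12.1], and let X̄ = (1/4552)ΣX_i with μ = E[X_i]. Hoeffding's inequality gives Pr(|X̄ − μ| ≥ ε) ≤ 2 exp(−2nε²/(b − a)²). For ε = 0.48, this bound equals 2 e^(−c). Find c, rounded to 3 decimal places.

23.242

c = 2nε²/(b − a)² = 2·4552·0.48² / 9.5² = 23.2417.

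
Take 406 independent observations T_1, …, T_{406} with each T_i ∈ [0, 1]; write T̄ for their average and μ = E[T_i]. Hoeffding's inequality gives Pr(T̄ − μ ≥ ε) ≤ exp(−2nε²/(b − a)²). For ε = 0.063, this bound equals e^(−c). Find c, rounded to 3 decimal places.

3.223

c = 2nε²/(b − a)² = 2·406·0.063² / 1² = 3.2228.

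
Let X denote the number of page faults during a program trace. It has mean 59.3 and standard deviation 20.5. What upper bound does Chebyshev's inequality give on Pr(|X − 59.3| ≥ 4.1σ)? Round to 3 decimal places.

Chebyshev: Pr(|X − μ| ≥ t) ≤ Var(X)/t².
Var(X) = σ² = 20.5² = 420.25.
t = 4.1·20.5 = 84.05.
Bound = 420.25 / 7064.4025 = 0.0595.

0.059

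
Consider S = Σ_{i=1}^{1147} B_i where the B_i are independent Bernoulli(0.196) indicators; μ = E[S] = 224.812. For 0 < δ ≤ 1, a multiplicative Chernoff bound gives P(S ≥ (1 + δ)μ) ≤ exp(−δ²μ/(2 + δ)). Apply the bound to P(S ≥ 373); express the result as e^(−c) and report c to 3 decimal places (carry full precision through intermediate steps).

Write 373 = (1 + δ)μ, so δ = 373/224.812 − 1 = 0.6591641…
Then the exponent is δ²μ/(2 + δ) = (373 − μ)² / (μ·(2 + δ)) = 36.733427.

36.733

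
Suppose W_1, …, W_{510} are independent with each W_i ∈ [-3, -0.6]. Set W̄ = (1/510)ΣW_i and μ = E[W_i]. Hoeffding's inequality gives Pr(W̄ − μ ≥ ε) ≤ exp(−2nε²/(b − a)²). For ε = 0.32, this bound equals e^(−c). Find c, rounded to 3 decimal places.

18.133

c = 2nε²/(b − a)² = 2·510·0.32² / 2.4² = 18.1333.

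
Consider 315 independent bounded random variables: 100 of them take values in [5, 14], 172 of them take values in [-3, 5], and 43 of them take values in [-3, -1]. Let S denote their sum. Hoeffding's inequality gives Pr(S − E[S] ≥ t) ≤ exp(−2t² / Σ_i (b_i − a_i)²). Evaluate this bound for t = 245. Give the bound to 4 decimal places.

0.0020

Σ(b_i − a_i)² = 100·9² + 172·8² + 43·2² = 19280.
Exponent = 2·245² / 19280 = 6.22666.
Bound = exp(−6.22666) = 0.00198.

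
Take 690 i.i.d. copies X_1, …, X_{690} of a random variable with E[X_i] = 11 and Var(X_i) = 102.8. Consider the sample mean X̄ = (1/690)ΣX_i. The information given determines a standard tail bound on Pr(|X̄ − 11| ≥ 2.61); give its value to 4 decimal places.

0.0219

With mean and variance of each term known, Chebyshev's inequality bounds the deviation of the sum (or sample mean).
Var(X̄) = Var(X_i)/n = 102.8/690 = 0.14899.
Chebyshev: Pr(|X̄ − 11| ≥ 2.61) ≤ Var(X̄)/(2.61)² = 102.8/(690·2.61²) = 0.0219.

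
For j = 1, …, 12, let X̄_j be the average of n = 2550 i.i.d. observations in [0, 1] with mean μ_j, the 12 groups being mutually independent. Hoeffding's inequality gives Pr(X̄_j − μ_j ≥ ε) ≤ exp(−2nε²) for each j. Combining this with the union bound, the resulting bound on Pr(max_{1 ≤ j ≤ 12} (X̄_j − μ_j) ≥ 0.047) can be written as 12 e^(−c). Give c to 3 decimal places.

Union bound over the 12 events: Pr(max_{1 ≤ j ≤ 12} (X̄_j − μ_j) ≥ 0.047) ≤ 12·exp(−2nε²) = 12 exp(−2·2550·0.047²).
So c = 2·2550·0.047² = 11.2659.

11.266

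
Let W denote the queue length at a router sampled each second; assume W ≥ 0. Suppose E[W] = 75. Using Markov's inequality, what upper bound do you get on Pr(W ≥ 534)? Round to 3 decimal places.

Markov's inequality: for a non-negative random variable, Pr(W ≥ a) ≤ E[W]/a.
Here E[W] = 75 and a = 534, so the bound is 75/534 = 0.1404.

0.140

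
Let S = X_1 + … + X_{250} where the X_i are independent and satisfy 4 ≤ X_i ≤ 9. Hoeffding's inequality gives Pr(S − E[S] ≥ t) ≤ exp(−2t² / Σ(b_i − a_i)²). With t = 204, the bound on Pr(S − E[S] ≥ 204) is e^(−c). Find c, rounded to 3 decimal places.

13.317

Σ(b_i − a_i)² = 250·(5)² = 6250.
c = 2t²/6250 = 2·204²/6250 = 13.3171.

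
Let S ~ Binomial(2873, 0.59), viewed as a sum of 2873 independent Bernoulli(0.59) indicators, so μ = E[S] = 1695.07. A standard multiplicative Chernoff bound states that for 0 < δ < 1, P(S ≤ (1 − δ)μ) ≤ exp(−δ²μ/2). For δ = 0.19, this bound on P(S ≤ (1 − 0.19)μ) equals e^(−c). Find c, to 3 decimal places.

c = δ²μ/2 = 0.19²·1695.07/2 = 30.5960.

30.596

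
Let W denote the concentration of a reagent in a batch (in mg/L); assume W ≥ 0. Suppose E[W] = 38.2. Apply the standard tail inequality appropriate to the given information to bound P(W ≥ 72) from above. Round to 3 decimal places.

Only the mean of a non-negative variable is known, so Markov's inequality is the applicable tail bound.
Markov's inequality: for a non-negative random variable, P(W ≥ a) ≤ E[W]/a.
Here E[W] = 38.2 and a = 72, so the bound is 38.2/72 = 0.5306.

0.531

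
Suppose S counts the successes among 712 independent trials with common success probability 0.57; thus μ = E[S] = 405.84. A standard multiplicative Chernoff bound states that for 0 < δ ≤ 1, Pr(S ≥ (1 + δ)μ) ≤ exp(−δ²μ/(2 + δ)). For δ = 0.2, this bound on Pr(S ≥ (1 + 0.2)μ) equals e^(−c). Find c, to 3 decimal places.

7.379

c = δ²μ/(2 + δ) = 0.2²·405.84/(2 + 0.2) = 7.3789.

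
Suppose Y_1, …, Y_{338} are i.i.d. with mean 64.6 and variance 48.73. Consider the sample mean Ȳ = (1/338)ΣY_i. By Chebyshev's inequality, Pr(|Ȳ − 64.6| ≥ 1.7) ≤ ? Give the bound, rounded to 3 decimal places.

Var(Ȳ) = Var(Y_i)/n = 48.73/338 = 0.14417.
Chebyshev: Pr(|Ȳ − 64.6| ≥ 1.7) ≤ Var(Ȳ)/(1.7)² = 48.73/(338·1.7²) = 0.0499.

0.050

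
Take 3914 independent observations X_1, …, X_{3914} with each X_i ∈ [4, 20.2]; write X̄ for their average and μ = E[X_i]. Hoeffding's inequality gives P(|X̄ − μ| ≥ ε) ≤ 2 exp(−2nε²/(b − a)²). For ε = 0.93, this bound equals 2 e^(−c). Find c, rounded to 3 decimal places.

25.798

c = 2nε²/(b − a)² = 2·3914·0.93² / 16.2² = 25.7980.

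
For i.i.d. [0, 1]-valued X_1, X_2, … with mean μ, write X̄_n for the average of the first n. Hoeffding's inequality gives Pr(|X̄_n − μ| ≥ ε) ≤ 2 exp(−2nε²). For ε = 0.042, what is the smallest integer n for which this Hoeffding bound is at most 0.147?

740

Require 2·exp(−2nε²) ≤ 0.147, i.e. 2nε² ≥ ln(2/0.147) = 2.610470.
So n ≥ 2.610470 / (2·0.042²) = 739.929.
The smallest integer n is 740.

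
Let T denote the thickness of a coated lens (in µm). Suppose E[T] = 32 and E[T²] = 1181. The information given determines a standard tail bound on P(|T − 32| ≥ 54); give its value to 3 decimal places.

The first two moments determine the variance, so Chebyshev's inequality is the sharpest standard bound available.
Var(T) = E[T²] − (E[T])² = 1181 − 1024 = 157.
Chebyshev's inequality: P(|T − μ| ≥ t) ≤ Var(T)/t² = 157/2916 = 0.0538.

0.054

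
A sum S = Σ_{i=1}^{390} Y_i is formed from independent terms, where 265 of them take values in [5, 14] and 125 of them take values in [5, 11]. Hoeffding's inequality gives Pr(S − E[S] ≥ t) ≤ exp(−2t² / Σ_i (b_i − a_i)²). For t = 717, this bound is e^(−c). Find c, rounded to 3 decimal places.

39.599

Σ(b_i − a_i)² = 265·9² + 125·6² = 25965.
c = 2t² / 25965 = 2·717² / 25965 = 39.5986.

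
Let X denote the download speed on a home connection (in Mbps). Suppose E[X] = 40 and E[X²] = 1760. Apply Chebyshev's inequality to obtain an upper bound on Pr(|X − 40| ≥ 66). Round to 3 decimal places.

Var(X) = E[X²] − (E[X])² = 1760 − 1600 = 160.
Chebyshev's inequality: Pr(|X − μ| ≥ t) ≤ Var(X)/t² = 160/4356 = 0.0367.

0.037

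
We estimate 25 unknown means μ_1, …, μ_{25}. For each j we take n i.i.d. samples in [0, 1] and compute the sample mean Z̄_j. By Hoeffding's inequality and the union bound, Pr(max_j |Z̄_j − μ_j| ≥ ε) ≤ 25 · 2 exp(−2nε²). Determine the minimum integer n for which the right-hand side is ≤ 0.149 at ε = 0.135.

160

Need 2·25·exp(−2nε²) ≤ 0.149, i.e. exp(−2nε²) ≤ 0.149/50.
So 2nε² ≥ ln(50/0.149) = 5.815832.
Hence n ≥ 5.815832/(2·0.135²) = 159.556.
The smallest integer n is 160.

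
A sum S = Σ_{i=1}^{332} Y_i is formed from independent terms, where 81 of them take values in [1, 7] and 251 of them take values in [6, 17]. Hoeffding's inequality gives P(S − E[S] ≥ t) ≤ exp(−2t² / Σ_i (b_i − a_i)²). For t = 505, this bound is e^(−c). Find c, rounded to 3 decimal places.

15.323

Σ(b_i − a_i)² = 81·6² + 251·11² = 33287.
c = 2t² / 33287 = 2·505² / 33287 = 15.3228.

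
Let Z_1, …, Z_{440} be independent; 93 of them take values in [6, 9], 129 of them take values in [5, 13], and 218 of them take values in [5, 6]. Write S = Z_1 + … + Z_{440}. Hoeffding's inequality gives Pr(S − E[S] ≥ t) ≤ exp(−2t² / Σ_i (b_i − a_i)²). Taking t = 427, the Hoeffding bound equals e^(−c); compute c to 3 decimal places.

39.164

Σ(b_i − a_i)² = 93·3² + 129·8² + 218·1² = 9311.
c = 2t² / 9311 = 2·427² / 9311 = 39.1642.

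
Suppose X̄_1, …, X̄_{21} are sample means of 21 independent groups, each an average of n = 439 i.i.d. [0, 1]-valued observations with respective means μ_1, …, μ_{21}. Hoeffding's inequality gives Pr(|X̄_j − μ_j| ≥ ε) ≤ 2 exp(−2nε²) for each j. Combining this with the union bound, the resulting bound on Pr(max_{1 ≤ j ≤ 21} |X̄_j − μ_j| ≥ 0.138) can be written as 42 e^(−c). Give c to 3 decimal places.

16.721

Union bound over the 21 events: Pr(max_{1 ≤ j ≤ 21} |X̄_j − μ_j| ≥ 0.138) ≤ 21·2·exp(−2nε²) = 42 exp(−2·439·0.138²).
So c = 2·439·0.138² = 16.7206.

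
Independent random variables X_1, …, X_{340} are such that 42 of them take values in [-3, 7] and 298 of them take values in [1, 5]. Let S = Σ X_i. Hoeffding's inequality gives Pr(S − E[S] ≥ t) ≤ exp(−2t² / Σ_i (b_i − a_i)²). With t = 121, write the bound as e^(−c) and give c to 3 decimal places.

3.265

Σ(b_i − a_i)² = 42·10² + 298·4² = 8968.
c = 2t² / 8968 = 2·121² / 8968 = 3.2652.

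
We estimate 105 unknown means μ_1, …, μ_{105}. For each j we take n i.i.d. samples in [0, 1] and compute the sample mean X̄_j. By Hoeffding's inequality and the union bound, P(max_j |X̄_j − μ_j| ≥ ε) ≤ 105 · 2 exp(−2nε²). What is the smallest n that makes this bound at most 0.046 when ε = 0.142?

Need 2·105·exp(−2nε²) ≤ 0.046, i.e. exp(−2nε²) ≤ 0.046/210.
So 2nε² ≥ ln(210/0.046) = 8.426221.
Hence n ≥ 8.426221/(2·0.142²) = 208.942.
The smallest integer n is 209.

209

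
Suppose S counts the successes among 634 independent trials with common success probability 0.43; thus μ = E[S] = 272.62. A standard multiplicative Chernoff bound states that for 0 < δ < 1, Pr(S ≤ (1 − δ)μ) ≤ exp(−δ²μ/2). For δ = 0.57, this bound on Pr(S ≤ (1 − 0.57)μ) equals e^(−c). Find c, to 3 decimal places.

44.287

c = δ²μ/2 = 0.57²·272.62/2 = 44.2871.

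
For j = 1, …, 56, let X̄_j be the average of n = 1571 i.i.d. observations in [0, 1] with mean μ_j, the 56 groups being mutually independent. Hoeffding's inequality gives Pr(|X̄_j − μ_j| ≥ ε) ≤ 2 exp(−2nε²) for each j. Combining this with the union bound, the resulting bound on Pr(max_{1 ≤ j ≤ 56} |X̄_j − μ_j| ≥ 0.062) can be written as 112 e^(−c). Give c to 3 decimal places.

Union bound over the 56 events: Pr(max_{1 ≤ j ≤ 56} |X̄_j − μ_j| ≥ 0.062) ≤ 56·2·exp(−2nε²) = 112 exp(−2·1571·0.062²).
So c = 2·1571·0.062² = 12.0778.

12.078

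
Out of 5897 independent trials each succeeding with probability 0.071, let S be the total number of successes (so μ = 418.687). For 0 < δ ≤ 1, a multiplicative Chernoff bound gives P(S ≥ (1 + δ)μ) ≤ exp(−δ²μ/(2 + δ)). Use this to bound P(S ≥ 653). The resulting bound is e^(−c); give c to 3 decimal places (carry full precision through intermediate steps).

51.230

Write 653 = (1 + δ)μ, so δ = 653/418.687 − 1 = 0.5596376…
Then the exponent is δ²μ/(2 + δ) = (653 − μ)² / (μ·(2 + δ)) = 51.230053.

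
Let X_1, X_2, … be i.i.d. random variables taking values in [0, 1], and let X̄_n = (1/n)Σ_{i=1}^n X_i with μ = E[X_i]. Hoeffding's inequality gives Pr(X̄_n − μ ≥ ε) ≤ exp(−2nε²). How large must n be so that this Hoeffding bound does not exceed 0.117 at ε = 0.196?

Require exp(−2nε²) ≤ 0.117, i.e. 2nε² ≥ ln(1/0.117) = 2.145581.
So n ≥ 2.145581 / (2·0.196²) = 27.926.
The smallest integer n is 28.

28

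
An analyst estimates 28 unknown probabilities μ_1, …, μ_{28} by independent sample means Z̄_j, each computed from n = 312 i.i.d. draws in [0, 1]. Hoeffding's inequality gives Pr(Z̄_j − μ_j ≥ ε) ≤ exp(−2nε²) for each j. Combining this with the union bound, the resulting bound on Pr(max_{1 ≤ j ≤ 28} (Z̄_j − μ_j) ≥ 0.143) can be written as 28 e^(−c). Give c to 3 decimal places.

Union bound over the 28 events: Pr(max_{1 ≤ j ≤ 28} (Z̄_j − μ_j) ≥ 0.143) ≤ 28·exp(−2nε²) = 28 exp(−2·312·0.143²).
So c = 2·312·0.143² = 12.7602.

12.760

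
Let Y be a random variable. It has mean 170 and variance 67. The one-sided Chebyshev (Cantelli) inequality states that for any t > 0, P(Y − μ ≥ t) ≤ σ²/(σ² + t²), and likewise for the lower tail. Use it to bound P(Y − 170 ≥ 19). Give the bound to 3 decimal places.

0.157

Here σ² = 67 and t = 19, so σ² + t² = 428.
Cantelli's bound: 67/428 = 0.1565.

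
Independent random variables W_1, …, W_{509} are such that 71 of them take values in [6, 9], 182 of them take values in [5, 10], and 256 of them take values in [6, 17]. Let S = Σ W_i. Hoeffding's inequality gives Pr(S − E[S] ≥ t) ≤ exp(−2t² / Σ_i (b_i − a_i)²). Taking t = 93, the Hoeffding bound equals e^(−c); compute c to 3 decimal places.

Σ(b_i − a_i)² = 71·3² + 182·5² + 256·11² = 36165.
c = 2t² / 36165 = 2·93² / 36165 = 0.4783.

0.478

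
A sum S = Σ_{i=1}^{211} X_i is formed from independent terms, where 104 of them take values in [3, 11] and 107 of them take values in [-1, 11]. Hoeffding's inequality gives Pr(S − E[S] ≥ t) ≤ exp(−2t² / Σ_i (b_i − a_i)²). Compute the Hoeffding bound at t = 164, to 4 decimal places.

Σ(b_i − a_i)² = 104·8² + 107·12² = 22064.
Exponent = 2·164² / 22064 = 2.43800.
Bound = exp(−2.43800) = 0.08734.

0.0873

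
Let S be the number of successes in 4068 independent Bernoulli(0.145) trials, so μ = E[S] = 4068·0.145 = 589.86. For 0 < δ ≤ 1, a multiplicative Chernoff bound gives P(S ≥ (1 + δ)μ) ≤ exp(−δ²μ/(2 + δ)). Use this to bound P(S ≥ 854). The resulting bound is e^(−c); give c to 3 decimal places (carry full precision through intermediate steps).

48.322

Write 854 = (1 + δ)μ, so δ = 854/589.86 − 1 = 0.4478012…
Then the exponent is δ²μ/(2 + δ) = (854 − μ)² / (μ·(2 + δ)) = 48.321818.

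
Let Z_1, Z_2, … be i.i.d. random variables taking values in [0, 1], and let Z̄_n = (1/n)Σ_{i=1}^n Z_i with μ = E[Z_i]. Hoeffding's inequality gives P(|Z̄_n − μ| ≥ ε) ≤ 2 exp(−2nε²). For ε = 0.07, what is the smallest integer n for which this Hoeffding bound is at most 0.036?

410

Require 2·exp(−2nε²) ≤ 0.036, i.e. 2nε² ≥ ln(2/0.036) = 4.017384.
So n ≥ 4.017384 / (2·0.07²) = 409.937.
The smallest integer n is 410.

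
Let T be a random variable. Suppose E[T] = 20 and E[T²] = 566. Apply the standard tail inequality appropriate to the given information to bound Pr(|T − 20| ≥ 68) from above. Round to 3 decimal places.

The first two moments determine the variance, so Chebyshev's inequality is the sharpest standard bound available.
Var(T) = E[T²] − (E[T])² = 566 − 400 = 166.
Chebyshev's inequality: Pr(|T − μ| ≥ t) ≤ Var(T)/t² = 166/4624 = 0.0359.

0.036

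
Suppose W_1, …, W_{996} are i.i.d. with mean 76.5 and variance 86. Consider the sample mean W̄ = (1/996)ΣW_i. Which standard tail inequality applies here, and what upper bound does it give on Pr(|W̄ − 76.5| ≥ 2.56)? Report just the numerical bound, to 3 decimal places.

With mean and variance of each term known, Chebyshev's inequality bounds the deviation of the sum (or sample mean).
Var(W̄) = Var(W_i)/n = 86/996 = 0.086345.
Chebyshev: Pr(|W̄ − 76.5| ≥ 2.56) ≤ Var(W̄)/(2.56)² = 86/(996·2.56²) = 0.0132.

0.013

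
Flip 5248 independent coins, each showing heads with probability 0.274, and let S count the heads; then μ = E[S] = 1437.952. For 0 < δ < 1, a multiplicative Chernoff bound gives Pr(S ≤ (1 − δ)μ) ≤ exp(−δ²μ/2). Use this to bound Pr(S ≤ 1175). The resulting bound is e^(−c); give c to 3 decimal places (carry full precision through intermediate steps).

Write 1175 = (1 − δ)μ, so δ = 1 − 1175/1437.952 = 0.1828656…
Then the exponent is δ²μ/2 = (μ − 1175)²/(2μ) = 24.042442.

24.042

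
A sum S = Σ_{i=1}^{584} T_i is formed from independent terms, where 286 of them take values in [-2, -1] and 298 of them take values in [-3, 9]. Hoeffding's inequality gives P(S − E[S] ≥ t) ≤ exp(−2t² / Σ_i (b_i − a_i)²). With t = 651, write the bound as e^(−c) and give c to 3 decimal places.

19.621

Σ(b_i − a_i)² = 286·1² + 298·12² = 43198.
c = 2t² / 43198 = 2·651² / 43198 = 19.6213.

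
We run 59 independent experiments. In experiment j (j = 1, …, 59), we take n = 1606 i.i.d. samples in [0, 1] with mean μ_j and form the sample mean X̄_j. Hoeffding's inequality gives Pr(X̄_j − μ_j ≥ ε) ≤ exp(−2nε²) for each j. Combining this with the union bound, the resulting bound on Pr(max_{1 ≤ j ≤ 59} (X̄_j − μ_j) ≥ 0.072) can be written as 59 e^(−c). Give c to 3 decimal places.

Union bound over the 59 events: Pr(max_{1 ≤ j ≤ 59} (X̄_j − μ_j) ≥ 0.072) ≤ 59·exp(−2nε²) = 59 exp(−2·1606·0.072²).
So c = 2·1606·0.072² = 16.6510.

16.651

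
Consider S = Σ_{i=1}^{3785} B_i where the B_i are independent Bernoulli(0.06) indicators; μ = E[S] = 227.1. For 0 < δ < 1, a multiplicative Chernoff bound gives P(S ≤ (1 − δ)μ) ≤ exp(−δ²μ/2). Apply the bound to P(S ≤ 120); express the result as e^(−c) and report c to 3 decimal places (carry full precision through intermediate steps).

25.254

Write 120 = (1 − δ)μ, so δ = 1 − 120/227.1 = 0.4715984…
Then the exponent is δ²μ/2 = (μ − 120)²/(2μ) = 25.254095.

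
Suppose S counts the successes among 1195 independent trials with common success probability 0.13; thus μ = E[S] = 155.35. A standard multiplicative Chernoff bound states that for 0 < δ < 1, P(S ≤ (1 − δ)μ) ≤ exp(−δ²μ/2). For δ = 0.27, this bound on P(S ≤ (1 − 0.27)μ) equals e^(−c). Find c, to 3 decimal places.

5.663

c = δ²μ/2 = 0.27²·155.35/2 = 5.6625.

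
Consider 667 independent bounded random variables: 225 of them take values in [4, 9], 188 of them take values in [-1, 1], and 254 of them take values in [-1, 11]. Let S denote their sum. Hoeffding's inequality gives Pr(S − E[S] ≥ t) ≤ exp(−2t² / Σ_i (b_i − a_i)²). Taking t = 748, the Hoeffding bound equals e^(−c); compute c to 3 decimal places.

26.052

Σ(b_i − a_i)² = 225·5² + 188·2² + 254·12² = 42953.
c = 2t² / 42953 = 2·748² / 42953 = 26.0519.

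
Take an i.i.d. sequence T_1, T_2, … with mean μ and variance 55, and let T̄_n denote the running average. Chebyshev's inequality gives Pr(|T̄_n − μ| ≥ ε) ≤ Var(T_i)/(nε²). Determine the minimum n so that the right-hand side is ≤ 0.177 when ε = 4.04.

20

Require 55/(n·4.04²) ≤ 0.177, i.e. n ≥ 55/(0.177·4.04²) = 19.038.
The smallest integer n is 20.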